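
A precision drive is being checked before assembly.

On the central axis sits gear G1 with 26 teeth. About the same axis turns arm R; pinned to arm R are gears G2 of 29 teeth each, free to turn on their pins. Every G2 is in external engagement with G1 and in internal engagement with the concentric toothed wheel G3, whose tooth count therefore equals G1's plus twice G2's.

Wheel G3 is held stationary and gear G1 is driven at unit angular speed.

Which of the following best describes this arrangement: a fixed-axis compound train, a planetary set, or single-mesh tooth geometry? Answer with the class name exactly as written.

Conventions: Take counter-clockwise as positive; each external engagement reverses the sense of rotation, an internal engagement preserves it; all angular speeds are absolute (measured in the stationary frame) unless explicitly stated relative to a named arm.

planetary set

planetary set (26T centre, 29T on arm, 84T internal) — Willis relation
classification: planetary set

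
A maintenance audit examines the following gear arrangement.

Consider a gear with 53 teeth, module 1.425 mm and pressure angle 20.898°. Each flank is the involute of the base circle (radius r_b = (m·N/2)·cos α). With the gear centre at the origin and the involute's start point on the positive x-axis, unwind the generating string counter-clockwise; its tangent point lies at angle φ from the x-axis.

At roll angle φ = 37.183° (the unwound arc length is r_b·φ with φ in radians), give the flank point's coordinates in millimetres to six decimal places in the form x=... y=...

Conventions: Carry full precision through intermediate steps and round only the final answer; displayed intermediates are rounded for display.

recognized (one wheel, involute flank): single-mesh tooth geometry, m = 1.425, N = 53
pitch radius r_p = m·N/2 = 1.425·53/2 = 37.762500
base radius r_b = r_p·cos α = 37.762500·cos 20.898° = 35.278367
roll angle φ = 37.183° = 0.64896578 rad
x = r_b·(cos φ + φ·sin φ) = 41.943156
y = r_b·(sin φ − φ·cos φ) = 3.080708

x=41.943156 y=3.080708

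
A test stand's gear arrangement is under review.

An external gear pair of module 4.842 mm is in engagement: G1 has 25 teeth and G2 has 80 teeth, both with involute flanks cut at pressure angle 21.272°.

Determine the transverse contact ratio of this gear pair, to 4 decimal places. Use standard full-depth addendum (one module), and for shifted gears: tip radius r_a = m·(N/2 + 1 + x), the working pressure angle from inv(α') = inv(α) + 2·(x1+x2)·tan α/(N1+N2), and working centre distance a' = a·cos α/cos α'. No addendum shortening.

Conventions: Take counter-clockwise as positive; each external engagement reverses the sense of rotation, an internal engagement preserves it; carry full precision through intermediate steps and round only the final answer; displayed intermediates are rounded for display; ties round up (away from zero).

1.6578

single-mesh involute tooth geometry (25T engaging 80T at module 4.842)
base radii: r_b1 = 56.401349, r_b2 = 180.484317
tip radii: r_a1 = 65.367000, r_a2 = 198.522000
no profile shift: α' = α, a' = a
action lengths: √(r_a1²−r_b1²) = 33.041376, √(r_a2²−r_b2²) = 82.682500
base pitch p_b = π·m·cos α = 14.175205
CR = (33.041376 + 82.682500 − 254.205000·sin 21.27200°)/14.175205 = 1.657778
contact ratio ≈ 1.6578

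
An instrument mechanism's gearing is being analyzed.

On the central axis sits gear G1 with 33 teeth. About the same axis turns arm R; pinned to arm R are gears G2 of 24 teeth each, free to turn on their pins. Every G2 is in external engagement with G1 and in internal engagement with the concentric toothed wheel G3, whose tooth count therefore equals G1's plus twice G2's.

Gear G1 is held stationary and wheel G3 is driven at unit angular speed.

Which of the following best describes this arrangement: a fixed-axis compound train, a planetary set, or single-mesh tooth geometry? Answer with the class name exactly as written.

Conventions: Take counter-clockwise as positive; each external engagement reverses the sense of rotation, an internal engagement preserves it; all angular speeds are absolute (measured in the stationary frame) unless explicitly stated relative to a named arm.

recognized (axles ride arm R): planetary set, 33/24/81 teeth
classification: planetary set

planetary set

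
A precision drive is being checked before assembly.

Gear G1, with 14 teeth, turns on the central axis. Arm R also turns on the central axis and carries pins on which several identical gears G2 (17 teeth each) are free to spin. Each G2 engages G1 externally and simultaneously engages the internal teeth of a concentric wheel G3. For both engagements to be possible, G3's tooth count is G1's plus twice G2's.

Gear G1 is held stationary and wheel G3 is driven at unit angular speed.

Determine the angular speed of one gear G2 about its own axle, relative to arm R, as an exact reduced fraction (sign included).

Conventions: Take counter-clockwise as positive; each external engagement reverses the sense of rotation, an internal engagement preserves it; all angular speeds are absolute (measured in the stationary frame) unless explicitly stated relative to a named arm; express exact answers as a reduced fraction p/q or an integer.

topology: planetary set — G1 14T / G2 17T / G3 48T, arm = carrier (Willis)
ring teeth: 14 + 2·17 = 48
14(ω_sun−ω_arm) = −48(ω_ring−ω_arm),  ω_sun = 0, ω_ring = 1
14(0−ω_arm) = −48(1−ω_arm)  ⇒  62·ω_arm = 48  ⇒  ω_arm = 24/31
sun–planet mesh: 14·(0−24/31) = −17·(ω_p−ω_arm)  ⇒  ω_p−ω_arm = 336/527
exact speed ratio = 336/527

336/527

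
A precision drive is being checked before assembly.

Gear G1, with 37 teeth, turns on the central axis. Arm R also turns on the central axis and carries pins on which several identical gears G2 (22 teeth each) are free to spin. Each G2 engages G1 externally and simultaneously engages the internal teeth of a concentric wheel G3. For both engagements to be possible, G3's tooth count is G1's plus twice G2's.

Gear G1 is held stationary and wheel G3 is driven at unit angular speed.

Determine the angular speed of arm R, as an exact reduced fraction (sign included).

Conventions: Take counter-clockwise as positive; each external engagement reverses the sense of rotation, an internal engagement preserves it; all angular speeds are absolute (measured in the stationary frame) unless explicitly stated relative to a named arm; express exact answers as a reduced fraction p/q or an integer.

81/118

planetary set (37T centre, 22T on arm, 81T internal) — Willis relation
ring teeth: 37 + 2·22 = 81
37(ω_sun−ω_arm) = −81(ω_ring−ω_arm),  ω_sun = 0, ω_ring = 1
37(0−ω_arm) = −81(1−ω_arm)  ⇒  118·ω_arm = 81  ⇒  ω_arm = 81/118
exact speed ratio = 81/118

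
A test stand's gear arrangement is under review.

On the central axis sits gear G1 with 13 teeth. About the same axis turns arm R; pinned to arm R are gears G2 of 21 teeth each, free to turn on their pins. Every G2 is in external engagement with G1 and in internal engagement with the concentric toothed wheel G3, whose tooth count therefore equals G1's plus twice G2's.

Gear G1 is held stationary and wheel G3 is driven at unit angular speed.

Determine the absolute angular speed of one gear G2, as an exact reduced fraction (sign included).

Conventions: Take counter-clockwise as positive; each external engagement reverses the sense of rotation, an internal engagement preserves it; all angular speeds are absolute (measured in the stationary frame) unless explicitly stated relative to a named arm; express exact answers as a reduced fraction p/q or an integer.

recognized (axles ride arm R): planetary set, 13/21/55 teeth
ring teeth: 13 + 2·21 = 55
13(ω_sun−ω_arm) = −55(ω_ring−ω_arm),  ω_sun = 0, ω_ring = 1
13(0−ω_arm) = −55(1−ω_arm)  ⇒  68·ω_arm = 55  ⇒  ω_arm = 55/68
sun–planet mesh: 13·(0−55/68) = −21·(ω_p−ω_arm)  ⇒  ω_p−ω_arm = 715/1428
ω_p = 55/68 + 715/1428 = 55/42
exact speed ratio = 55/42

55/42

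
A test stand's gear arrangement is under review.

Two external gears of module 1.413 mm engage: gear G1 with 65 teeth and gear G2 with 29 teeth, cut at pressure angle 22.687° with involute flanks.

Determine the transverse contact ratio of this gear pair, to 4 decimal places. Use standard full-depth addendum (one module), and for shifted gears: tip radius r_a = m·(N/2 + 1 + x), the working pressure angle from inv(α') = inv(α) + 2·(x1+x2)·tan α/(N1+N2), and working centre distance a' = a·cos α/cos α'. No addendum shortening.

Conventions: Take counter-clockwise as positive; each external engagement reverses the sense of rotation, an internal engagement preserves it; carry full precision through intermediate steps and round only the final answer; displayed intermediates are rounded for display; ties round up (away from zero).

1.6000

recognized (one external pair, fixed centres): single-mesh tooth geometry, m = 1.413, N1 = 65, N2 = 29
base radii: r_b1 = 42.369275, r_b2 = 18.903215
tip radii: r_a1 = 47.335500, r_a2 = 21.901500
no profile shift: α' = α, a' = a
action lengths: √(r_a1²−r_b1²) = 21.106731, √(r_a2²−r_b2²) = 11.060929
base pitch p_b = π·m·cos α = 4.095600
CR = (21.106731 + 11.060929 − 66.411000·sin 22.68700°)/4.095600 = 1.600048
contact ratio ≈ 1.6000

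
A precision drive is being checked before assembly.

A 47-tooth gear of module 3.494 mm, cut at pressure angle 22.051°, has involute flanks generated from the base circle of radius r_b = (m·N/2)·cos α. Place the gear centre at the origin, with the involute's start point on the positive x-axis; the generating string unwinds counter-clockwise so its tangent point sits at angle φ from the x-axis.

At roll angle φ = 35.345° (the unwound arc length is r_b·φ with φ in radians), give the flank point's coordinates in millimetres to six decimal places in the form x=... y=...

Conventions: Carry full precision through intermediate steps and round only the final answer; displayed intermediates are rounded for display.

recognized (one wheel, involute flank): single-mesh tooth geometry, m = 3.494, N = 47
pitch radius r_p = m·N/2 = 3.494·47/2 = 82.109000
base radius r_b = r_p·cos α = 82.109000·cos 22.051° = 76.102730
roll angle φ = 35.345° = 0.61688662 rad
x = r_b·(cos φ + φ·sin φ) = 89.234366
y = r_b·(sin φ − φ·cos φ) = 5.731617

x=89.234366 y=5.731617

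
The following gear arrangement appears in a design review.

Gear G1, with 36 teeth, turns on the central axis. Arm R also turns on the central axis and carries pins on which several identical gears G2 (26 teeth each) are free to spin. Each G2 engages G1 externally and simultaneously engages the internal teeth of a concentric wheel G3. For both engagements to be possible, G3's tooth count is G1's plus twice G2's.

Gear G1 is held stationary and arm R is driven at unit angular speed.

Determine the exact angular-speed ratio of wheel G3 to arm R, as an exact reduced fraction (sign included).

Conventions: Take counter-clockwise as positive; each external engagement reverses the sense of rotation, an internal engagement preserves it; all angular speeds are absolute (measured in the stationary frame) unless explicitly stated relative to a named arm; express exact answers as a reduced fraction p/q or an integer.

31/22

recognized (axles ride arm R): planetary set, 36/26/88 teeth
ring teeth: 36 + 2·26 = 88
36(ω_sun−ω_arm) = −88(ω_ring−ω_arm),  ω_sun = 0, ω_arm = 1
ω_ring = 1 − (36/88)(0−1) = 31/22
ω_out/ω_in = 31/22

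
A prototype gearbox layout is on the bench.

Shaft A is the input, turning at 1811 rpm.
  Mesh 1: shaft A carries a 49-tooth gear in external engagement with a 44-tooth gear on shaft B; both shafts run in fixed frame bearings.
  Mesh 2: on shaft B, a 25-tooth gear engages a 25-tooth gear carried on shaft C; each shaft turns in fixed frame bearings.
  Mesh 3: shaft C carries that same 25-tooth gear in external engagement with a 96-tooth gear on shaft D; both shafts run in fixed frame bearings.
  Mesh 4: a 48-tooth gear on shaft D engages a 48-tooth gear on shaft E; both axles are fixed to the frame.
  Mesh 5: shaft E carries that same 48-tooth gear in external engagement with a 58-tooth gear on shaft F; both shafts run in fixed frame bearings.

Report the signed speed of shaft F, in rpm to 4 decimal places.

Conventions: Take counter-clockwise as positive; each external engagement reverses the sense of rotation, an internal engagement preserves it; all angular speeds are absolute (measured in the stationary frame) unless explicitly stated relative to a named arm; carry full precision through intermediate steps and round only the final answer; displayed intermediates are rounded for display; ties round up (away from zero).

topology: fixed-axis compound train — 5 meshes, A→F
mesh 1 [49T→44T]: ω = 1811.0000×49/44 = 2016.7955 rpm, sense flips to −
mesh 2 [25T→25T]: ω = 2016.7955×25/25 = 2016.7955 rpm, sense flips to +
mesh 3 [25T→96T]: ω = 2016.7955×25/96 = 525.2071 rpm, sense flips to −
mesh 4 [48T→48T]: ω = 525.2071×48/48 = 525.2071 rpm, sense flips to +
mesh 5 [48T→58T]: ω = 525.2071×48/58 = 434.6542 rpm, sense flips to −
signed output speed = -434.6542 rpm

-434.6542 rpm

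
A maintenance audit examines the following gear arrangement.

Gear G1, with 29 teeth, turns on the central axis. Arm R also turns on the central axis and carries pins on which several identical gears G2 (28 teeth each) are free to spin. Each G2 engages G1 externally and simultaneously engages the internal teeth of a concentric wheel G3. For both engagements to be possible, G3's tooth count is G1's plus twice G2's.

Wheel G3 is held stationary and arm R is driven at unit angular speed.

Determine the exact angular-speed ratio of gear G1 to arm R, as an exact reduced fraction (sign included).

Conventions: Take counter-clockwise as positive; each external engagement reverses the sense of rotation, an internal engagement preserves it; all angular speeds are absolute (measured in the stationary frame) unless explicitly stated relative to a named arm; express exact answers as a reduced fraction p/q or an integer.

class = planetary set [G3 = 29+2·28 = 85; Willis about the carrier]
ring teeth: 29 + 2·28 = 85
29(ω_sun−ω_arm) = −85(ω_ring−ω_arm),  ω_ring = 0, ω_arm = 1
ω_sun = 1 − (85/29)(0−1) = 114/29
ω_out/ω_in = 114/29

114/29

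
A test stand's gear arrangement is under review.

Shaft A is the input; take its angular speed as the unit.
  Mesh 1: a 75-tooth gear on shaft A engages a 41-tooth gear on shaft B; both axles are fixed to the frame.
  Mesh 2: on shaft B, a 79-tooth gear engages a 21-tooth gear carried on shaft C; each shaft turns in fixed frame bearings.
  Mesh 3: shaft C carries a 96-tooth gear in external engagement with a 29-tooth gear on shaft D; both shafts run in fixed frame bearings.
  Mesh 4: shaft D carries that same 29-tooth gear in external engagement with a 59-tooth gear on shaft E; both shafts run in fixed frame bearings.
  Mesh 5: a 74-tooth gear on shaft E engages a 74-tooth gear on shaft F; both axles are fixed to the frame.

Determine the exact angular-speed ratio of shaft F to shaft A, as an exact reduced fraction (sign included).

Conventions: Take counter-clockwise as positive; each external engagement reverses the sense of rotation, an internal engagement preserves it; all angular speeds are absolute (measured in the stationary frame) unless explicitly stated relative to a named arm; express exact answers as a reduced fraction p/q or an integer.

-189600/16933

class = fixed-axis compound train [5 meshes; 5 ratios multiply, 5 sense flips]
mesh 1 [75T→41T]: running ratio 75/41, sense −
mesh 2 [79T→21T]: running ratio 1975/287, sense +
mesh 3 [96T→29T]: running ratio 189600/8323, sense −
mesh 4 [29T→59T]: running ratio 189600/16933, sense +
mesh 5 [74T→74T]: running ratio 189600/16933, sense −
ω_out/ω_in = -189600/16933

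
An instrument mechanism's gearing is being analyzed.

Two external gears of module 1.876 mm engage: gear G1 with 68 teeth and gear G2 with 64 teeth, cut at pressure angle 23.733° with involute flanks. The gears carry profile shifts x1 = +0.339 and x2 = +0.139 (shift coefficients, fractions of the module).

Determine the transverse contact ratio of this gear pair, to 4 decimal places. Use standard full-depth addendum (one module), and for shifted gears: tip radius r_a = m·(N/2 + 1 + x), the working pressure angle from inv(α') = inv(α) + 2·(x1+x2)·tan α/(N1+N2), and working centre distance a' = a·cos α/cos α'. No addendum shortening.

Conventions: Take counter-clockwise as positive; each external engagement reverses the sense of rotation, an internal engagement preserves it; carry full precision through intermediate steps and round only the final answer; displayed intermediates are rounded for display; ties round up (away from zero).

recognized (one external pair, fixed centres): single-mesh tooth geometry, m = 1.876, N1 = 68, N2 = 64
base radii: r_b1 = 58.389847, r_b2 = 54.955150
tip radii: r_a1 = 66.295964, r_a2 = 62.168764
inv(α') = inv(23.733°) + 2·(+0.339+0.139)·tan α/(68+64) = 0.02862161  ⇒  α' = 24.63735°
a' = a·cos α / cos α' = 123.8160·cos 23.733°/cos 24.63735° = 124.696824
action lengths: √(r_a1²−r_b1²) = 31.397144, √(r_a2²−r_b2²) = 29.066935
base pitch p_b = π·m·cos α = 5.395209
CR = (31.397144 + 29.066935 − 124.696824·sin 24.63735°)/5.395209 = 1.572005
contact ratio ≈ 1.5720

1.5720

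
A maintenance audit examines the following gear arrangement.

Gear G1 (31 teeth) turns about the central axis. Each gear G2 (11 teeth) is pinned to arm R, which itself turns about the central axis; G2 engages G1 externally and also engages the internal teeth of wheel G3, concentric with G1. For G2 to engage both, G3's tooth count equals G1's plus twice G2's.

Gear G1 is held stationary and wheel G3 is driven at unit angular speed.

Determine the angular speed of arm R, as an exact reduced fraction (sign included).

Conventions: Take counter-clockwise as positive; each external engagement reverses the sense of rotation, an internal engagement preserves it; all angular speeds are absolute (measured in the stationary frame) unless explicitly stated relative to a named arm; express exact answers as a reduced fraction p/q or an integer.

topology: planetary set — G1 31T / G2 11T / G3 53T, arm = carrier (Willis)
ring teeth: 31 + 2·11 = 53
31(ω_sun−ω_arm) = −53(ω_ring−ω_arm),  ω_sun = 0, ω_ring = 1
31(0−ω_arm) = −53(1−ω_arm)  ⇒  84·ω_arm = 53  ⇒  ω_arm = 53/84
exact speed ratio = 53/84

53/84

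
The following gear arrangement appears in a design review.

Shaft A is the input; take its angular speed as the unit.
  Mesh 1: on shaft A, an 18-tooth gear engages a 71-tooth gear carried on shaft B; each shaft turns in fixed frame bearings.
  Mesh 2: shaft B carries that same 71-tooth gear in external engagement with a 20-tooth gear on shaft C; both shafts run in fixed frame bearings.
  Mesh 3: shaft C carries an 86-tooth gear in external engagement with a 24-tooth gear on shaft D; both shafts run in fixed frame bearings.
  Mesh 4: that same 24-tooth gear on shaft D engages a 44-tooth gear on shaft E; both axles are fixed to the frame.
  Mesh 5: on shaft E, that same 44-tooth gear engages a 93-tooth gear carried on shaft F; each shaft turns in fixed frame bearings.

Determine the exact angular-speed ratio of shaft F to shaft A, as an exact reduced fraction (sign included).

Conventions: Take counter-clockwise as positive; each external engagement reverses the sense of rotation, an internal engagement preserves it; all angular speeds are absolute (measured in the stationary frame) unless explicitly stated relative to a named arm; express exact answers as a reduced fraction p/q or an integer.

-129/155

class = fixed-axis compound train [5 meshes; 5 ratios multiply, 5 sense flips]
mesh 1 [18T→71T]: running ratio 18/71, sense −
mesh 2 [71T→20T]: running ratio 9/10, sense +
mesh 3 [86T→24T]: running ratio 129/40, sense −
mesh 4 [24T→44T]: running ratio 387/220, sense +
mesh 5 [44T→93T]: running ratio 129/155, sense −
ω_out/ω_in = -129/155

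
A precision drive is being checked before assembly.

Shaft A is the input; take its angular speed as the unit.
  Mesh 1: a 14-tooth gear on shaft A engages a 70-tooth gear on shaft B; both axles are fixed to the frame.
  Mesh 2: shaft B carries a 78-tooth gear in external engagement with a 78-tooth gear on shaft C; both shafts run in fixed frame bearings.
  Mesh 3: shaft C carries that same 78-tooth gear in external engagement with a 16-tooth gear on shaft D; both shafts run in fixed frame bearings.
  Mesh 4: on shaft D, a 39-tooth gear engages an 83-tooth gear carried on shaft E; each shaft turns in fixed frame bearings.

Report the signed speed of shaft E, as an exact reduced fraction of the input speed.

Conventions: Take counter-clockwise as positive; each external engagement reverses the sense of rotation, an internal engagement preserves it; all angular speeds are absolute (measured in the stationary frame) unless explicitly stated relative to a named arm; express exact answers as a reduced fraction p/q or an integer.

1521/3320

4-mesh fixed-axis compound train (all bearings frame-fixed)
mesh 1 [14T→70T]: |ω|/ω_in = 1×14/70 = 1/5, sense flips to −
mesh 2 [78T→78T]: |ω|/ω_in = (1/5)×78/78 = 1/5, sense flips to +
mesh 3 [78T→16T]: |ω|/ω_in = (1/5)×78/16 = 39/40, sense flips to −
mesh 4 [39T→83T]: |ω|/ω_in = (39/40)×39/83 = 1521/3320, sense flips to +
signed output speed (× input speed) = 1521/3320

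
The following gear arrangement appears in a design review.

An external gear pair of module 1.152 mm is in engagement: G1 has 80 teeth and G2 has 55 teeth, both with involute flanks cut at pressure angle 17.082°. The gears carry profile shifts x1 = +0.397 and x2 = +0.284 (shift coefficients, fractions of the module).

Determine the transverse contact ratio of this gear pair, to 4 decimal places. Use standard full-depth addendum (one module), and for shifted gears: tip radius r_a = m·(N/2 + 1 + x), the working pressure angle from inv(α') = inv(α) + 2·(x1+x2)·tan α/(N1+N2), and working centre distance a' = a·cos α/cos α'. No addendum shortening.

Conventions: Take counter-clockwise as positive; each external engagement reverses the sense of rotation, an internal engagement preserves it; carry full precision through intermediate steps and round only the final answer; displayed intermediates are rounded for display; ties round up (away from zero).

topology: single-mesh involute geometry — m = 1.152, 80T/55T pair
base radii: r_b1 = 44.047197, r_b2 = 30.282448
tip radii: r_a1 = 47.689344, r_a2 = 33.159168
inv(α') = inv(17.082°) + 2·(+0.397+0.284)·tan α/(80+55) = 0.01225945  ⇒  α' = 18.77702°
a' = a·cos α / cos α' = 77.7600·cos 17.082°/cos 18.77702° = 78.507960
action lengths: √(r_a1²−r_b1²) = 18.278895, √(r_a2²−r_b2²) = 13.509396
base pitch p_b = π·m·cos α = 3.459459
CR = (18.278895 + 13.509396 − 78.507960·sin 18.77702°)/3.459459 = 1.884017
contact ratio ≈ 1.8840

1.8840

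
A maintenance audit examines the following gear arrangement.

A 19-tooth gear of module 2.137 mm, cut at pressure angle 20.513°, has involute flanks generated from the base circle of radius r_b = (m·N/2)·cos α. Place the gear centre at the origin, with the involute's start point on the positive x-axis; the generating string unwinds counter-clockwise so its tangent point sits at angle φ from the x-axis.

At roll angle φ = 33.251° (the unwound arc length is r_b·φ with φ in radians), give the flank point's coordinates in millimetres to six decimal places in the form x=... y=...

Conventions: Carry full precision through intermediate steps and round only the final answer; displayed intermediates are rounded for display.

topology: single-mesh involute geometry — m = 2.137, N = 19
pitch radius r_p = m·N/2 = 2.137·19/2 = 20.301500
base radius r_b = r_p·cos α = 20.301500·cos 20.513° = 19.014237
roll angle φ = 33.251° = 0.58033943 rad
x = r_b·(cos φ + φ·sin φ) = 21.951580
y = r_b·(sin φ − φ·cos φ) = 1.197584

x=21.951580 y=1.197584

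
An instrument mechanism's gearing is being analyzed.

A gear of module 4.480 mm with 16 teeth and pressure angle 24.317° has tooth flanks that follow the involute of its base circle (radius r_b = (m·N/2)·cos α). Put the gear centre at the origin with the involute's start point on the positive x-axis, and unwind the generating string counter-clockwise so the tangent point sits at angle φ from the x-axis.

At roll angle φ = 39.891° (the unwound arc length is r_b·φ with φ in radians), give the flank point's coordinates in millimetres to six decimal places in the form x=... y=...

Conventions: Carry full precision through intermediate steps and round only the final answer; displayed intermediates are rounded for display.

recognized (one wheel, involute flank): single-mesh tooth geometry, m = 4.480, N = 16
pitch radius r_p = m·N/2 = 4.480·16/2 = 35.840000
base radius r_b = r_p·cos α = 35.840000·cos 24.317° = 32.660316
roll angle φ = 39.891° = 0.69622929 rad
x = r_b·(cos φ + φ·sin φ) = 39.642374
y = r_b·(sin φ − φ·cos φ) = 3.499100

x=39.642374 y=3.499100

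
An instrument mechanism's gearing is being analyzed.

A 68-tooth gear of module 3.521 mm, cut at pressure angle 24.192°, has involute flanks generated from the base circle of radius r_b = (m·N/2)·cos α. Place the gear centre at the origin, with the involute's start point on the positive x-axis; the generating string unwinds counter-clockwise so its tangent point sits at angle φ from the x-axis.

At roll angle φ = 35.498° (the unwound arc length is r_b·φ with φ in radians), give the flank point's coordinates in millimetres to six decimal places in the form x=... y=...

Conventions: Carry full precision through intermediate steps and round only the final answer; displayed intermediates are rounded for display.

x=128.189993 y=8.328827

recognized (one wheel, involute flank): single-mesh tooth geometry, m = 3.521, N = 68
pitch radius r_p = m·N/2 = 3.521·68/2 = 119.714000
base radius r_b = r_p·cos α = 119.714000·cos 24.192° = 109.200398
roll angle φ = 35.498° = 0.61955698 rad
x = r_b·(cos φ + φ·sin φ) = 128.189993
y = r_b·(sin φ − φ·cos φ) = 8.328827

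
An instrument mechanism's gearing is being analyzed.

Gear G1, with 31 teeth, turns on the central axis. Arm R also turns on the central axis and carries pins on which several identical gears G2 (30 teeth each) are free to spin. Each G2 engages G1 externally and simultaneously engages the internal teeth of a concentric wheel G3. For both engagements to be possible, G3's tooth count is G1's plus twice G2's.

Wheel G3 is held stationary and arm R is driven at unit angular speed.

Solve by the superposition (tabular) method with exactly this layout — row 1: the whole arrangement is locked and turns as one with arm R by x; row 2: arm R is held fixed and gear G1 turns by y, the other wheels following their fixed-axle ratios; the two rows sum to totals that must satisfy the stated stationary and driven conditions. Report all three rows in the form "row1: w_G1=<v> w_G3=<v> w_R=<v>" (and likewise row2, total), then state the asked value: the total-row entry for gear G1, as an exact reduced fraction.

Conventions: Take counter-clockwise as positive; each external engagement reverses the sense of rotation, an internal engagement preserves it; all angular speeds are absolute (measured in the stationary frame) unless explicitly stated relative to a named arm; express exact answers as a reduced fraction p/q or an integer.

topology: planetary set — G1 31T / G2 30T / G3 91T, arm = carrier (Willis)
row 1 — lock + rotate with arm: ω_sun = ω_ring = ω_arm = x
superposition row 2 [arm held]: sun y, ring −(31/91)·y, arm 0
boundary: total ω_ring = x − (31/91)·y = 0 and total ω_arm = x = 1  ⇒  y = 91/31, x = 1
row 2 ring = −(31/91)·91/31 = -1
totals (row 1 + row 2): sun 1 + 91/31 = 122/31, ring 1 + (-1) = 0, arm 1 + 0 = 1
asked cell (total, sun) = 122/31

row1: w_G1=1 w_G3=1 w_R=1
row2: w_G1=91/31 w_G3=-1 w_R=0
total: w_G1=122/31 w_G3=0 w_R=1
asked value: 122/31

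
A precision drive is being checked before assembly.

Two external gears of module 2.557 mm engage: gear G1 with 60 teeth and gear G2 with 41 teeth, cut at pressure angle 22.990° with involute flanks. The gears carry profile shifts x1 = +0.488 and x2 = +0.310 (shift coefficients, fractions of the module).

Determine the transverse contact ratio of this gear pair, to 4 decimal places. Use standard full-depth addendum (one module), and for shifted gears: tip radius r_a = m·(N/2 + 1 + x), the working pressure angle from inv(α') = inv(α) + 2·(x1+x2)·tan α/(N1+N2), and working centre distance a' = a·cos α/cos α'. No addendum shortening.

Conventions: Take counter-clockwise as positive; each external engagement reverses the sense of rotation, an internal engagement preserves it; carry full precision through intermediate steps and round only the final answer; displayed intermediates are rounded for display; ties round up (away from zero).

1.5376

class = single-mesh tooth geometry [involute pair 60T × 41T, m = 2.557]
base radii: r_b1 = 70.617158, r_b2 = 48.255058
tip radii: r_a1 = 80.514816, r_a2 = 55.768170
inv(α') = inv(22.990°) + 2·(+0.488+0.310)·tan α/(60+41) = 0.02972194  ⇒  α' = 24.93303°
a' = a·cos α / cos α' = 129.1285·cos 22.990°/cos 24.93303° = 131.089612
action lengths: √(r_a1²−r_b1²) = 38.676254, √(r_a2²−r_b2²) = 27.956005
base pitch p_b = π·m·cos α = 7.395011
CR = (38.676254 + 27.956005 − 131.089612·sin 24.93303°)/7.395011 = 1.537565
contact ratio ≈ 1.5376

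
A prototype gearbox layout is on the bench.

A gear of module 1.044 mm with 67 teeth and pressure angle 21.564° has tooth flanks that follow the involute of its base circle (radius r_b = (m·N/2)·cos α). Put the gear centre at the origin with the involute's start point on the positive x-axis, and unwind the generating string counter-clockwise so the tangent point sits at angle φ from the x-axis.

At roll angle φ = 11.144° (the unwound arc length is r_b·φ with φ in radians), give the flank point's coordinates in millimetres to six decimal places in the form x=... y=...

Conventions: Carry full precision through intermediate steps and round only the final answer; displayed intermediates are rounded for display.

x=33.135511 y=0.079473

recognized (one wheel, involute flank): single-mesh tooth geometry, m = 1.044, N = 67
pitch radius r_p = m·N/2 = 1.044·67/2 = 34.974000
base radius r_b = r_p·cos α = 34.974000·cos 21.564° = 32.526086
roll angle φ = 11.144° = 0.19449949 rad
x = r_b·(cos φ + φ·sin φ) = 33.135511
y = r_b·(sin φ − φ·cos φ) = 0.079473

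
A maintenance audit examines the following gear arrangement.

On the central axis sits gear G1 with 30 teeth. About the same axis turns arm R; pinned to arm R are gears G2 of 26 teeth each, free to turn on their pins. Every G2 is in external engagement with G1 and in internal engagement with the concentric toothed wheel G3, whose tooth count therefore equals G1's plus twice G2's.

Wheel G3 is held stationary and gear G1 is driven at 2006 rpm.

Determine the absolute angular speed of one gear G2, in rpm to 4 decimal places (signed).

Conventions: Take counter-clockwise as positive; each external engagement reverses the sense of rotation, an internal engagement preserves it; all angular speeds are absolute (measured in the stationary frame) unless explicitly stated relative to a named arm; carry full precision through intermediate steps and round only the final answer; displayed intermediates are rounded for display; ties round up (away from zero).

-1157.3077 rpm

topology: planetary set — G1 30T / G2 26T / G3 82T, arm = carrier (Willis)
normalise by the input: solve with ω_sun = 1, then scale by 2006 rpm
ring teeth: 30 + 2·26 = 82
30(ω_sun−ω_arm) = −82(ω_ring−ω_arm),  ω_ring = 0, ω_sun = 1
30(1−ω_arm) = −82(0−ω_arm)  ⇒  112·ω_arm = 30  ⇒  ω_arm = 15/56
sun–planet mesh: 30·(1−15/56) = −26·(ω_p−ω_arm)  ⇒  ω_p−ω_arm = -615/728
ω_p = 15/56 − 615/728 = -15/26
scale: ω_p = -15/26 × 2006 rpm = -1157.3077 rpm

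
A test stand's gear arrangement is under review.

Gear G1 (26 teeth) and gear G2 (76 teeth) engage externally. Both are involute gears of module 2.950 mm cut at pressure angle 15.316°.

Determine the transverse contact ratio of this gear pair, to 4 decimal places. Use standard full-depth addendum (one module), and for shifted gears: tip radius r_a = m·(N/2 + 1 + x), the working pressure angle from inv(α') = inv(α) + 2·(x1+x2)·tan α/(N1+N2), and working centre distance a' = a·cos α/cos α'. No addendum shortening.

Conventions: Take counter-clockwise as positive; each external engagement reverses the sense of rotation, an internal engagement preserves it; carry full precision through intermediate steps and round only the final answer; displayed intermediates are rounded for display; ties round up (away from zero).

recognized (one external pair, fixed centres): single-mesh tooth geometry, m = 2.950, N1 = 26, N2 = 76
base radii: r_b1 = 36.987950, r_b2 = 108.118622
tip radii: r_a1 = 41.300000, r_a2 = 115.050000
no profile shift: α' = α, a' = a
action lengths: √(r_a1²−r_b1²) = 18.373393, √(r_a2²−r_b2²) = 39.330218
base pitch p_b = π·m·cos α = 8.938544
CR = (18.373393 + 39.330218 − 150.450000·sin 15.31600°)/8.938544 = 2.009655
contact ratio ≈ 2.0097

2.0097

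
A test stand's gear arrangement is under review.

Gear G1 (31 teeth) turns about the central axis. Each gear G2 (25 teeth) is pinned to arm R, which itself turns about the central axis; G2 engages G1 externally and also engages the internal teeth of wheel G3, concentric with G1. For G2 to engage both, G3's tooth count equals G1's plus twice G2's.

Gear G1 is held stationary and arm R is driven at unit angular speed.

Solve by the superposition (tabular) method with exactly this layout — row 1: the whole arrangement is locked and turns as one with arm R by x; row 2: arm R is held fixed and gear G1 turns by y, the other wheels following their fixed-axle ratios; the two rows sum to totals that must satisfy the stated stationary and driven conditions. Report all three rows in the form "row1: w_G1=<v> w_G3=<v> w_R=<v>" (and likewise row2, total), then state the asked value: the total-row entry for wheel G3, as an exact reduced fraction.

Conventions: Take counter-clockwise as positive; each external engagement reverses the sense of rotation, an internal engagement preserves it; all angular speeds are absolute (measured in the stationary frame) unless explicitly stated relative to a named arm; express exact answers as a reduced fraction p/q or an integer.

row1: w_G1=1 w_G3=1 w_R=1
row2: w_G1=-1 w_G3=31/81 w_R=0
total: w_G1=0 w_G3=112/81 w_R=1
asked value: 112/81

recognized (axles ride arm R): planetary set, 31/25/81 teeth
superposition row 1 [locked train]: every member turns x
row 2 (arm held, sun turns y): ω_ring = −(31/81)·y, ω_arm = 0
boundary: total ω_sun = x + y = 0 and total ω_arm = x = 1  ⇒  y = -1, x = 1
row 2 ring = −(31/81)·(-1) = 31/81
totals (row 1 + row 2): sun 1 + (-1) = 0, ring 1 + 31/81 = 112/81, arm 1 + 0 = 1
asked cell (total, ring) = 112/81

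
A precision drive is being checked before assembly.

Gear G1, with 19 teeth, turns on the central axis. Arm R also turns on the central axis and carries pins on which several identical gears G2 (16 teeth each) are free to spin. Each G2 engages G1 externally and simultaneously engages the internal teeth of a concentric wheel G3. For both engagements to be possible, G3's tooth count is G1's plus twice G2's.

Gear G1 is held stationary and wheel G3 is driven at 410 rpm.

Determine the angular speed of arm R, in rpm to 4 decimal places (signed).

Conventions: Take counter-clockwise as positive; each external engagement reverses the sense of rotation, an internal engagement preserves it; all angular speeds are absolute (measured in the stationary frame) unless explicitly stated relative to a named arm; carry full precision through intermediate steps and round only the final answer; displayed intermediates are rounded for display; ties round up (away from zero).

recognized (axles ride arm R): planetary set, 19/16/51 teeth
normalise by the input: solve with ω_ring = 1, then scale by 410 rpm
ring teeth: 19 + 2·16 = 51
19(ω_sun−ω_arm) = −51(ω_ring−ω_arm),  ω_sun = 0, ω_ring = 1
19(0−ω_arm) = −51(1−ω_arm)  ⇒  70·ω_arm = 51  ⇒  ω_arm = 51/70
scale: ω_arm = 51/70 × 410 rpm = +298.7143 rpm

+298.7143 rpm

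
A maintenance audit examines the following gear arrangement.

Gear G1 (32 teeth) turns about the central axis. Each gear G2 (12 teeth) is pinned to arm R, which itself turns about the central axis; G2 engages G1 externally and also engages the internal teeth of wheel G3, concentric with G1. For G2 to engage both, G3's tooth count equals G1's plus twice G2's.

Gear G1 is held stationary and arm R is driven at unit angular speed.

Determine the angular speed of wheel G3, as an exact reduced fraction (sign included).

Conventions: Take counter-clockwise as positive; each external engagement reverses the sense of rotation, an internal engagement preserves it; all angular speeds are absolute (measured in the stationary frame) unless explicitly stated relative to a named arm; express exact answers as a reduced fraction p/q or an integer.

class = planetary set [G3 = 32+2·12 = 56; Willis about the carrier]
ring teeth: 32 + 2·12 = 56
32(ω_sun−ω_arm) = −56(ω_ring−ω_arm),  ω_sun = 0, ω_arm = 1
ω_ring = 1 − (32/56)(0−1) = 11/7
exact speed ratio = 11/7

11/7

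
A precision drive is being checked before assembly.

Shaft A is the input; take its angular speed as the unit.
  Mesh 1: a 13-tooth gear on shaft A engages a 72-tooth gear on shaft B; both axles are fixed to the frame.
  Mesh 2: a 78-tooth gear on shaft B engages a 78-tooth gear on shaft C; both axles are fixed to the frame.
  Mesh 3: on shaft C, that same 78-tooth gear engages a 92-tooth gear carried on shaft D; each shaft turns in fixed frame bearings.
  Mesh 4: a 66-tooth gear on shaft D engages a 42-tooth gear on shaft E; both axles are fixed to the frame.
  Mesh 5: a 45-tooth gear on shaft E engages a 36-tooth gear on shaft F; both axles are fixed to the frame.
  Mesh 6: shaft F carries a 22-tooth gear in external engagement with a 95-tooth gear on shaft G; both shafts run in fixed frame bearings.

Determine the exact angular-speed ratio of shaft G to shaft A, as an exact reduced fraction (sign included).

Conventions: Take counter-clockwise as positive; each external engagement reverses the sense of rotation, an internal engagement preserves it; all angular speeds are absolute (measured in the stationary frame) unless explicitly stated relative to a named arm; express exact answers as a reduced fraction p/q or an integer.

20449/293664

class = fixed-axis compound train [6 meshes; 6 ratios multiply, 6 sense flips]
mesh 1 [13T→72T]: running ratio 13/72, sense −
mesh 2 [78T→78T]: running ratio 13/72, sense +
mesh 3 [78T→92T]: running ratio 169/1104, sense −
mesh 4 [66T→42T]: running ratio 1859/7728, sense +
mesh 5 [45T→36T]: running ratio 9295/30912, sense −
mesh 6 [22T→95T]: running ratio 20449/293664, sense +
ω_out/ω_in = 20449/293664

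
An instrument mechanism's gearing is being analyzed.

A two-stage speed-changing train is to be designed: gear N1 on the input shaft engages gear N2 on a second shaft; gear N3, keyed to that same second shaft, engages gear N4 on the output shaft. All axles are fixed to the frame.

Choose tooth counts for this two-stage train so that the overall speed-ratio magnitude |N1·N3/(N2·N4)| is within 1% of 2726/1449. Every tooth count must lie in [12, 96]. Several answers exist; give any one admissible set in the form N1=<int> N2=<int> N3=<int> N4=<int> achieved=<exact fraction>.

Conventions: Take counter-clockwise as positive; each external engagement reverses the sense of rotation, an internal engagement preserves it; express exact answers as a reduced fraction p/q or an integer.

N1=29 N2=21 N3=94 N4=69 achieved=2726/1449

2-stage fixed-axis compound train for ratio 2726/1449
target = 2726/1449 in lowest terms: an exact hit needs N1·N3 = k·2726 and N2·N4 = k·1449 for one integer k, every count in [12, 96]; additionally prefer no 1:1 stage (N1 ≠ N2, N3 ≠ N4)
k = 1: N1·N3 = 2726 = 29·94, N2·N4 = 1449 = 21·69
achieved = 29·94/(21·69) = 2726/1449; |achieved − target| = 0 ≤ 1363/72450 ✓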